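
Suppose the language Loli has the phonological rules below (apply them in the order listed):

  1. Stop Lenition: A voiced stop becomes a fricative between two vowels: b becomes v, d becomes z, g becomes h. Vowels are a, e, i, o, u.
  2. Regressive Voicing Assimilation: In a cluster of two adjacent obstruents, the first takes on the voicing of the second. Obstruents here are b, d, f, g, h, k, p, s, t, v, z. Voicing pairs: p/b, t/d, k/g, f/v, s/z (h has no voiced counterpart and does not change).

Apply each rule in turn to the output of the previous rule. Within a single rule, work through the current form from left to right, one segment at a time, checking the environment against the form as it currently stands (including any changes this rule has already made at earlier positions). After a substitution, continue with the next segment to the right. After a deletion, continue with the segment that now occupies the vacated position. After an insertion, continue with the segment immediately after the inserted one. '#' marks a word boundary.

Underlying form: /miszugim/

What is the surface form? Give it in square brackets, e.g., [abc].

[mizzuhim]

1 Stop Lenition: [miszugim] → [miszuhim]
2 Regressive Voicing Assimilation: [miszuhim] → [mizzuhim]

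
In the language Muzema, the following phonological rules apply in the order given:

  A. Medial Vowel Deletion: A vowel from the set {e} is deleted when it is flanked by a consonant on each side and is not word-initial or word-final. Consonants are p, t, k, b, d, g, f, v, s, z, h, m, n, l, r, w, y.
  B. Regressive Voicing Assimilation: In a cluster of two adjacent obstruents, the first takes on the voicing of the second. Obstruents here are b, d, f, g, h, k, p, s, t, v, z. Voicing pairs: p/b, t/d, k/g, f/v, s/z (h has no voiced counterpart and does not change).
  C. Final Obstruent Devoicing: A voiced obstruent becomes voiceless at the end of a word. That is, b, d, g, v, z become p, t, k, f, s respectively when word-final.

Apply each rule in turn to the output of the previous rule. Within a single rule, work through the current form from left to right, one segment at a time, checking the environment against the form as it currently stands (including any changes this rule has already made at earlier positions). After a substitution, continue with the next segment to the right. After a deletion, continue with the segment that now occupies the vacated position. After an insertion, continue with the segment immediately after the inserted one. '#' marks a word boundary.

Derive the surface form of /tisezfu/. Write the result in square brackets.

[tizsfu]

A Medial Vowel Deletion: [tisezfu] → [tiszfu]
B Regressive Voicing Assimilation: [tiszfu] → [tizsfu]
C Final Obstruent Devoicing: no change — [tizsfu]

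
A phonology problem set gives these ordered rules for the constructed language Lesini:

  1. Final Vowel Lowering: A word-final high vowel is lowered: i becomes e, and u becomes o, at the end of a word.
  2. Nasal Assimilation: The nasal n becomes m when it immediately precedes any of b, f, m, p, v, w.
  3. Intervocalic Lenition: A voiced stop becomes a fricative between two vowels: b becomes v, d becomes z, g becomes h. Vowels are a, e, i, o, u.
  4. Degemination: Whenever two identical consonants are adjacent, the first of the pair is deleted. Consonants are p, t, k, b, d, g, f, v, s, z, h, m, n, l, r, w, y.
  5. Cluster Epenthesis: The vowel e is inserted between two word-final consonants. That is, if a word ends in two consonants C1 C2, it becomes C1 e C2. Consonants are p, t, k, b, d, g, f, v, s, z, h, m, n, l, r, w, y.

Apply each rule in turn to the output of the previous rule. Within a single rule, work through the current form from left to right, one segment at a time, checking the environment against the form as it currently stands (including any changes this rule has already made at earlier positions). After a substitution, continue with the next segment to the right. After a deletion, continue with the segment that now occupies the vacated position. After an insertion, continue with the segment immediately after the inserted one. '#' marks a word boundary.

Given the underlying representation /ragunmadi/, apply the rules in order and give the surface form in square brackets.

1 Final Vowel Lowering: [ragunmadi] → [ragunmade]
2 Nasal Assimilation: [ragunmade] → [ragummade]
3 Intervocalic Lenition: [ragummade] → [rahummaze]
4 Degemination: [rahummaze] → [rahumaze]
5 Cluster Epenthesis: no change — [rahumaze]

[rahumaze]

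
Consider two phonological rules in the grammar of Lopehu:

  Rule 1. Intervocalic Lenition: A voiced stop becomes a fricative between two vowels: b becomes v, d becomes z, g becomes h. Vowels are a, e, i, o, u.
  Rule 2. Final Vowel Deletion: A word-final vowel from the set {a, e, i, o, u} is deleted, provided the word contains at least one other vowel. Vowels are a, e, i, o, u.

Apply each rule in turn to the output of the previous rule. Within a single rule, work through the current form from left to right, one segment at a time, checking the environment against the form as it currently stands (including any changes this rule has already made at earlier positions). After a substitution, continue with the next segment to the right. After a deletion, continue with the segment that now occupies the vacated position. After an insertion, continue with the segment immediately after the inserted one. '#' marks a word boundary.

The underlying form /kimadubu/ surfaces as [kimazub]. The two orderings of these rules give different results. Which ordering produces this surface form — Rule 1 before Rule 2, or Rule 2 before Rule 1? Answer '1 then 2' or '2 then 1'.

2 then 1

Order 1 then 2:
  1 Intervocalic Lenition: [kimadubu] → [kimazuvu]
  2 Final Vowel Deletion: [kimazuvu] → [kimazuv]
  result: [kimazuv]
Order 2 then 1:
  2 Final Vowel Deletion: [kimadubu] → [kimadub]
  1 Intervocalic Lenition: [kimadub] → [kimazub]
  result: [kimazub]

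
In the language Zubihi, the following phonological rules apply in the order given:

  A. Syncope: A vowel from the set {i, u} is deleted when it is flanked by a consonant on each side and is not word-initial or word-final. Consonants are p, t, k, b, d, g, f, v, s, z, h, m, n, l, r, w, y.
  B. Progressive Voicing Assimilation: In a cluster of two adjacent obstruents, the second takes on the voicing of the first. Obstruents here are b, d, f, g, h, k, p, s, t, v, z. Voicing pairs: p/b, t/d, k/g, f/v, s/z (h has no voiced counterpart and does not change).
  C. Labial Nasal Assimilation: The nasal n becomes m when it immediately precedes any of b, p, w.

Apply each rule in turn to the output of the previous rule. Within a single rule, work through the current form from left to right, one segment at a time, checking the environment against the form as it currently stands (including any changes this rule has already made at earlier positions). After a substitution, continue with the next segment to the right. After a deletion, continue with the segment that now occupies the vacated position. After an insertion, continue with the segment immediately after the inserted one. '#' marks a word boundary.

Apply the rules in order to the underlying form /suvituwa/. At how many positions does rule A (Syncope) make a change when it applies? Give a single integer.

A Syncope: [suvituwa] → [svtwa]
B Progressive Voicing Assimilation: [svtwa] → [sftwa]
C Labial Nasal Assimilation: no change — [sftwa]
Rule A changed 3 position(s).

3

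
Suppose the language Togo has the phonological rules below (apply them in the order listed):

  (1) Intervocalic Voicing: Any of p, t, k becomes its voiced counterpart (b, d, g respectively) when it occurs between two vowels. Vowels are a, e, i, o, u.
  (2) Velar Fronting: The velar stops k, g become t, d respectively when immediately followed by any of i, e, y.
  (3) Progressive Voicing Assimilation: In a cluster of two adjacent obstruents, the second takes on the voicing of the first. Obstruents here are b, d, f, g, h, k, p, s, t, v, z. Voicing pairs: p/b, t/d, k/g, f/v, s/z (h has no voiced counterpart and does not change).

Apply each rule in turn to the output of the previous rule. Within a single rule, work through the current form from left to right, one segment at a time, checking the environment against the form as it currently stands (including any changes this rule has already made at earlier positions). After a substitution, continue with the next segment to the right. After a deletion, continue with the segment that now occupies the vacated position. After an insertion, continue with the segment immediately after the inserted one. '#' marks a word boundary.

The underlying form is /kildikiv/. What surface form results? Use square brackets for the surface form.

[tildidiv]

(1) Intervocalic Voicing: [kildikiv] → [kildigiv]
(2) Velar Fronting: [kildigiv] → [tildidiv]
(3) Progressive Voicing Assimilation: no change — [tildidiv]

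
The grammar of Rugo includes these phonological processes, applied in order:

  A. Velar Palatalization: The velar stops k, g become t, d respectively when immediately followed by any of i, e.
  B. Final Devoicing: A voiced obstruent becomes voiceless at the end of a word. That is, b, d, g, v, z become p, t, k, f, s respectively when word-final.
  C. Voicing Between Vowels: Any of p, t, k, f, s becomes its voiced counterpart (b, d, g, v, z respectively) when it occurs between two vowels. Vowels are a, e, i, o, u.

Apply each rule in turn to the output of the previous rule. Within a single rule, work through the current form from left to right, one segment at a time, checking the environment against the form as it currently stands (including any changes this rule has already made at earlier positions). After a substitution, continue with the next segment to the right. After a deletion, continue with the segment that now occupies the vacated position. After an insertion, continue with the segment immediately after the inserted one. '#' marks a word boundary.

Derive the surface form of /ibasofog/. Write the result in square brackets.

[ibazovok]

A Velar Palatalization: no change — [ibasofog]
B Final Devoicing: [ibasofog] → [ibasofok]
C Voicing Between Vowels: [ibasofok] → [ibazovok]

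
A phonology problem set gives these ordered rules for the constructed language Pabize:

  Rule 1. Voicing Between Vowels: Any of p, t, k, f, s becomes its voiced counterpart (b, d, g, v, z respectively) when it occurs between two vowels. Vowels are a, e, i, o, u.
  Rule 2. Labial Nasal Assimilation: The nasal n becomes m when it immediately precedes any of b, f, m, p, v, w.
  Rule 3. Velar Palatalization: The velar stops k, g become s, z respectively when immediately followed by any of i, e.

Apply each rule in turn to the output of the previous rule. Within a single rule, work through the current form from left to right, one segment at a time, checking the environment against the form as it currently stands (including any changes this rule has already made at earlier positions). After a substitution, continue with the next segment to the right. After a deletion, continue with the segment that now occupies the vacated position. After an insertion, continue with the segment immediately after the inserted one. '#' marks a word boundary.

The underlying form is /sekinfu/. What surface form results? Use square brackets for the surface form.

[sezimfu]

Rule 1 Voicing Between Vowels: [sekinfu] → [seginfu]
Rule 2 Labial Nasal Assimilation: [seginfu] → [segimfu]
Rule 3 Velar Palatalization: [segimfu] → [sezimfu]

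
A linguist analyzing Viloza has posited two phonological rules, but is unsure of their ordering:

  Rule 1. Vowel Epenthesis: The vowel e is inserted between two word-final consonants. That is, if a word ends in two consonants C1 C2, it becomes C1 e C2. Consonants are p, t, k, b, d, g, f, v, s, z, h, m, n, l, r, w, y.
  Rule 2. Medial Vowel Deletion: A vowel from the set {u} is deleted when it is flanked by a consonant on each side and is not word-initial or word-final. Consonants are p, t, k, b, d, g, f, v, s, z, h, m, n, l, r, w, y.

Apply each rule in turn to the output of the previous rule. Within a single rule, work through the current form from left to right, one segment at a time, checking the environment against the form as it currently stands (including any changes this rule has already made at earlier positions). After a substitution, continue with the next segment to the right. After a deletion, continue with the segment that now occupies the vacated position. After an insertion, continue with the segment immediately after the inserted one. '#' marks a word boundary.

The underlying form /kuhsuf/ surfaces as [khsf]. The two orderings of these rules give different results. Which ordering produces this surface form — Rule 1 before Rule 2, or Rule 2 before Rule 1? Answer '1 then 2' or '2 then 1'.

Order 1 then 2:
  1 Vowel Epenthesis: no change — [kuhsuf]
  2 Medial Vowel Deletion: [kuhsuf] → [khsf]
  result: [khsf]
Order 2 then 1:
  2 Medial Vowel Deletion: [kuhsuf] → [khsf]
  1 Vowel Epenthesis: [khsf] → [khsef]
  result: [khsef]

1 then 2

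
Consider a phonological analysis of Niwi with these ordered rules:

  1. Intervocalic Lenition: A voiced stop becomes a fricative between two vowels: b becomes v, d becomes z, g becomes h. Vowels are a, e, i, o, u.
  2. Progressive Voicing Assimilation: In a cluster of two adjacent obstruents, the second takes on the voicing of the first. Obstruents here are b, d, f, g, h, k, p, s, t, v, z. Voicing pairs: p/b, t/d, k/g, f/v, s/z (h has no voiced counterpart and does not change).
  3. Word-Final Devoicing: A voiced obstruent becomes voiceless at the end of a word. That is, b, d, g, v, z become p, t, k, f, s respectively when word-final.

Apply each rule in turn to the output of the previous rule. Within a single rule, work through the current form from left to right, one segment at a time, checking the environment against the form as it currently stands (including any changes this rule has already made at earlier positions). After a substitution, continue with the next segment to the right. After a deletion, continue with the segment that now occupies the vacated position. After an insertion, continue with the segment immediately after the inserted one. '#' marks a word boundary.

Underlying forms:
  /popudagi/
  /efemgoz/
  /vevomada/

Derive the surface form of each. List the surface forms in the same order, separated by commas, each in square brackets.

/popudagi/:
  1 Intervocalic Lenition: [popudagi] → [popuzahi]
  2 Progressive Voicing Assimilation: no change — [popuzahi]
  3 Word-Final Devoicing: no change — [popuzahi]
/efemgoz/:
  1 Intervocalic Lenition: no change — [efemgoz]
  2 Progressive Voicing Assimilation: no change — [efemgoz]
  3 Word-Final Devoicing: [efemgoz] → [efemgos]
/vevomada/:
  1 Intervocalic Lenition: [vevomada] → [vevomaza]
  2 Progressive Voicing Assimilation: no change — [vevomaza]
  3 Word-Final Devoicing: no change — [vevomaza]

[popuzahi], [efemgos], [vevomaza]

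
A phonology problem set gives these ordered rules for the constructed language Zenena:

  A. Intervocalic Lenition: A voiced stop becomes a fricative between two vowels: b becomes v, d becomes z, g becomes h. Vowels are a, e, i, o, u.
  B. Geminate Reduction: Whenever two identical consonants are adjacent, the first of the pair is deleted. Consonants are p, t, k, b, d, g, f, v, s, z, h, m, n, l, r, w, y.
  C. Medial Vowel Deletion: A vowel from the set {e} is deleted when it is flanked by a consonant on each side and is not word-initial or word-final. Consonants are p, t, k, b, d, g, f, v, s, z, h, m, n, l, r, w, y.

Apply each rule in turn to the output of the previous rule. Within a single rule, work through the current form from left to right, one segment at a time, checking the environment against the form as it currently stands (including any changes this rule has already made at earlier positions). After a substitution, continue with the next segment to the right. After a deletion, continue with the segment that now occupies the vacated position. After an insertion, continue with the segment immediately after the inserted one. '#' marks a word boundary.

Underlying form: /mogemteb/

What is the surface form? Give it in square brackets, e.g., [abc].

[mohmtb]

A Intervocalic Lenition: [mogemteb] → [mohemteb]
B Geminate Reduction: no change — [mohemteb]
C Medial Vowel Deletion: [mohemteb] → [mohmtb]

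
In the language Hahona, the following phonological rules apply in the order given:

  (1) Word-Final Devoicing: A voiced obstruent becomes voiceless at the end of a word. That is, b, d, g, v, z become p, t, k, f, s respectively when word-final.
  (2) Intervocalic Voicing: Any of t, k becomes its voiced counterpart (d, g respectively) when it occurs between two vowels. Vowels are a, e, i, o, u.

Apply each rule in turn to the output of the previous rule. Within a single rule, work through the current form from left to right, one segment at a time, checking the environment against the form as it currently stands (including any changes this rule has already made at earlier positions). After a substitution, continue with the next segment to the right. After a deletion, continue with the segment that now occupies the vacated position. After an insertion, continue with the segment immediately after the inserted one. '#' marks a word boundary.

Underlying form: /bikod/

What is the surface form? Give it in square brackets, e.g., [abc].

(1) Word-Final Devoicing: [bikod] → [bikot]
(2) Intervocalic Voicing: [bikot] → [bigot]

[bigot]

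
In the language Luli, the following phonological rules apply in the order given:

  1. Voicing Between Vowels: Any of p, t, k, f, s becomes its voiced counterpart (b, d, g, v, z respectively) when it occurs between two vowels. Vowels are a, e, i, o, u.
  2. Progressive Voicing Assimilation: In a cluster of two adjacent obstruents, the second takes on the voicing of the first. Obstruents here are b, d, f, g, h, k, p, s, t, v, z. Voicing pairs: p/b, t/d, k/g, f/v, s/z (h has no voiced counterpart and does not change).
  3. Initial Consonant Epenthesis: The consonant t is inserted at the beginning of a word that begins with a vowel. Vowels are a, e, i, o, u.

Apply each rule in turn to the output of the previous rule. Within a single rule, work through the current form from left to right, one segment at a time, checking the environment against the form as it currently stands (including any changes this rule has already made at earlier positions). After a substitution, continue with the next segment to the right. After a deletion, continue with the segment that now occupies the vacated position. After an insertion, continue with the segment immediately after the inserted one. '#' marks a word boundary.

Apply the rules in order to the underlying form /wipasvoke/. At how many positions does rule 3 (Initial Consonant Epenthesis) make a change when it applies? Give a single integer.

0

1 Voicing Between Vowels: [wipasvoke] → [wibasvoge]
2 Progressive Voicing Assimilation: [wibasvoge] → [wibasfoge]
3 Initial Consonant Epenthesis: no change — [wibasfoge]
Rule 3 changed 0 position(s).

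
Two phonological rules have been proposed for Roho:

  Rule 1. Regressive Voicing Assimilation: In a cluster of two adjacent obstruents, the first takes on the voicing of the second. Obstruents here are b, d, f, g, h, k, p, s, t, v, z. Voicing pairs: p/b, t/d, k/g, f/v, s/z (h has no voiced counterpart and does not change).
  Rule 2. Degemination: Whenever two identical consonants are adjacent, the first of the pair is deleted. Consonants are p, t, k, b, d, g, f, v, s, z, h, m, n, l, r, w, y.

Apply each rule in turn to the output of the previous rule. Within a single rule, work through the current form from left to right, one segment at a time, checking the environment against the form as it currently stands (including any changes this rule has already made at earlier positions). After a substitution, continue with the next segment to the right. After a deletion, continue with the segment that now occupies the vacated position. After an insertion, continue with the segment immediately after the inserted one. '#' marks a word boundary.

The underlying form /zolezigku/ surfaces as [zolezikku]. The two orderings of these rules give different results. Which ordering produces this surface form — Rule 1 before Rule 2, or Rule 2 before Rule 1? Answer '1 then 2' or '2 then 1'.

Order 1 then 2:
  1 Regressive Voicing Assimilation: [zolezigku] → [zolezikku]
  2 Degemination: [zolezikku] → [zoleziku]
  result: [zoleziku]
Order 2 then 1:
  2 Degemination: no change — [zolezigku]
  1 Regressive Voicing Assimilation: [zolezigku] → [zolezikku]
  result: [zolezikku]

2 then 1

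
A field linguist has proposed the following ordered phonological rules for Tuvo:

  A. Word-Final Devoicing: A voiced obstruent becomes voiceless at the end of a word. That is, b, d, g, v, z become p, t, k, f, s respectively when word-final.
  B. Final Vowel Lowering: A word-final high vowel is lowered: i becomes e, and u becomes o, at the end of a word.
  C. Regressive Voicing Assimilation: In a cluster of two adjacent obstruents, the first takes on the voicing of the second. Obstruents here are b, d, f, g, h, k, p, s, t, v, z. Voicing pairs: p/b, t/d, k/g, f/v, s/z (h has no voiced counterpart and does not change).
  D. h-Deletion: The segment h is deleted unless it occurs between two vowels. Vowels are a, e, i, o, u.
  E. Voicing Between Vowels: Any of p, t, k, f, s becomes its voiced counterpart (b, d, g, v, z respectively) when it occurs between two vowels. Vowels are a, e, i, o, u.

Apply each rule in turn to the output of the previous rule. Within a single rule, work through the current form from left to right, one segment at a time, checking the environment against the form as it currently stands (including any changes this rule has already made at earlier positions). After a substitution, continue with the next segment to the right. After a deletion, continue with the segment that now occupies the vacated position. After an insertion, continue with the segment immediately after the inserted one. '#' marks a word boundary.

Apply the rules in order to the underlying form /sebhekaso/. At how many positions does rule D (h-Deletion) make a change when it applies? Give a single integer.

A Word-Final Devoicing: no change — [sebhekaso]
B Final Vowel Lowering: no change — [sebhekaso]
C Regressive Voicing Assimilation: [sebhekaso] → [sephekaso]
D h-Deletion: [sephekaso] → [sepekaso]
E Voicing Between Vowels: [sepekaso] → [sebegazo]
Rule D changed 1 position(s).

1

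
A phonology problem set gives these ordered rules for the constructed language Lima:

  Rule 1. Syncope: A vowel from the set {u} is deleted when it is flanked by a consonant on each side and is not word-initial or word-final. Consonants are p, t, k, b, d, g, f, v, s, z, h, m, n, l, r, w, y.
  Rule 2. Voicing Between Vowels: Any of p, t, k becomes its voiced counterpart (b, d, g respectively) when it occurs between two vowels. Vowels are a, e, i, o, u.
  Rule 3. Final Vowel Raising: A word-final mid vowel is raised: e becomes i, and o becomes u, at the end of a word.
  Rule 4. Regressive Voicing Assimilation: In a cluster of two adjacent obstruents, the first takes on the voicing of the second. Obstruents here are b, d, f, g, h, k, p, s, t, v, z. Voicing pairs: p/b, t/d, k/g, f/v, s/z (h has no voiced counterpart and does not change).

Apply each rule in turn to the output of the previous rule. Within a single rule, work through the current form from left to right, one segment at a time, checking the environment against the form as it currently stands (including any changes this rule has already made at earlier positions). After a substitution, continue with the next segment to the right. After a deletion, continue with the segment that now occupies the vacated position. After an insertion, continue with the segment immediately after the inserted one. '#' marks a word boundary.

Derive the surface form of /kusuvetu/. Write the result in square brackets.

Rule 1 Syncope: [kusuvetu] → [ksvetu]
Rule 2 Voicing Between Vowels: [ksvetu] → [ksvedu]
Rule 3 Final Vowel Raising: no change — [ksvedu]
Rule 4 Regressive Voicing Assimilation: [ksvedu] → [kzvedu]

[kzvedu]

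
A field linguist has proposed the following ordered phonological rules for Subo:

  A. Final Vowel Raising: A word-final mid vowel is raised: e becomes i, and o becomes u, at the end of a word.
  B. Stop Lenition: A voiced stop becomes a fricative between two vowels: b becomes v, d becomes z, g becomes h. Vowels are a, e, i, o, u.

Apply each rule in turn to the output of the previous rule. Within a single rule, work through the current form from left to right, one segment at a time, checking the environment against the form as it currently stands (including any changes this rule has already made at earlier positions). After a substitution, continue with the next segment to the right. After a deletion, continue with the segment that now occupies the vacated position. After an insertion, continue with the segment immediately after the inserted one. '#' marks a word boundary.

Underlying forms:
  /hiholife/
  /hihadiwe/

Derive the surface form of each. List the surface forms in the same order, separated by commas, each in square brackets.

/hiholife/:
  A Final Vowel Raising: [hiholife] → [hiholifi]
  B Stop Lenition: no change — [hiholifi]
/hihadiwe/:
  A Final Vowel Raising: [hihadiwe] → [hihadiwi]
  B Stop Lenition: [hihadiwi] → [hihaziwi]

[hiholifi], [hihaziwi]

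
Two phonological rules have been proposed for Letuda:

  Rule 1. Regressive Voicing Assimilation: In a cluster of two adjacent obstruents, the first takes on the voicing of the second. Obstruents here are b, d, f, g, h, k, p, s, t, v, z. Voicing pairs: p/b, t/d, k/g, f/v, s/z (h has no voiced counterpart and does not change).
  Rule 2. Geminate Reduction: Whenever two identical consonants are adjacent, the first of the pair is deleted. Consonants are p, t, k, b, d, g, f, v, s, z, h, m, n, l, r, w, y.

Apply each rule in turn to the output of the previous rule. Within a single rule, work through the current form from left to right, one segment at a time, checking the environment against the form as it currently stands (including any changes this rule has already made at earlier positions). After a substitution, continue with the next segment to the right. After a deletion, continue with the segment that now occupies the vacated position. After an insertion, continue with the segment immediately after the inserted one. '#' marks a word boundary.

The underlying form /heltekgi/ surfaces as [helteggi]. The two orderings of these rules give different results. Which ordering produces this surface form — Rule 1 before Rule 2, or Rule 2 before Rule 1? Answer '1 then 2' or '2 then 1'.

Order 1 then 2:
  1 Regressive Voicing Assimilation: [heltekgi] → [helteggi]
  2 Geminate Reduction: [helteggi] → [heltegi]
  result: [heltegi]
Order 2 then 1:
  2 Geminate Reduction: no change — [heltekgi]
  1 Regressive Voicing Assimilation: [heltekgi] → [helteggi]
  result: [helteggi]

2 then 1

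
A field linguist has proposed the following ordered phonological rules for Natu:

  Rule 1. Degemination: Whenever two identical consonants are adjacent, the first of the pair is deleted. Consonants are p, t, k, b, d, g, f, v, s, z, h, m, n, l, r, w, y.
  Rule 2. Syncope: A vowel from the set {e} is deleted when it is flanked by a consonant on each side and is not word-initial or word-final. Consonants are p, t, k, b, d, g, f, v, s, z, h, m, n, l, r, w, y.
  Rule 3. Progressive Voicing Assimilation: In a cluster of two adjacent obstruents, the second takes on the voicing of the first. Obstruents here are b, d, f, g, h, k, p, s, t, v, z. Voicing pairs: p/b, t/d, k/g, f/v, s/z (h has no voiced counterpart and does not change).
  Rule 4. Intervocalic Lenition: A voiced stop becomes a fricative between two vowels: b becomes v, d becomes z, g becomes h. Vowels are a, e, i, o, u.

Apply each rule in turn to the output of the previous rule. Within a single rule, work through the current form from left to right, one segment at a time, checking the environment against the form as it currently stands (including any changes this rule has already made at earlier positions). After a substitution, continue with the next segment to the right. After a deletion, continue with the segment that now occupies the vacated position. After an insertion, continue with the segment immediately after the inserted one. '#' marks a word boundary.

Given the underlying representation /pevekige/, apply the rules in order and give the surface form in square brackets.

Rule 1 Degemination: no change — [pevekige]
Rule 2 Syncope: [pevekige] → [pvkige]
Rule 3 Progressive Voicing Assimilation: [pvkige] → [pfkige]
Rule 4 Intervocalic Lenition: [pfkige] → [pfkihe]

[pfkihe]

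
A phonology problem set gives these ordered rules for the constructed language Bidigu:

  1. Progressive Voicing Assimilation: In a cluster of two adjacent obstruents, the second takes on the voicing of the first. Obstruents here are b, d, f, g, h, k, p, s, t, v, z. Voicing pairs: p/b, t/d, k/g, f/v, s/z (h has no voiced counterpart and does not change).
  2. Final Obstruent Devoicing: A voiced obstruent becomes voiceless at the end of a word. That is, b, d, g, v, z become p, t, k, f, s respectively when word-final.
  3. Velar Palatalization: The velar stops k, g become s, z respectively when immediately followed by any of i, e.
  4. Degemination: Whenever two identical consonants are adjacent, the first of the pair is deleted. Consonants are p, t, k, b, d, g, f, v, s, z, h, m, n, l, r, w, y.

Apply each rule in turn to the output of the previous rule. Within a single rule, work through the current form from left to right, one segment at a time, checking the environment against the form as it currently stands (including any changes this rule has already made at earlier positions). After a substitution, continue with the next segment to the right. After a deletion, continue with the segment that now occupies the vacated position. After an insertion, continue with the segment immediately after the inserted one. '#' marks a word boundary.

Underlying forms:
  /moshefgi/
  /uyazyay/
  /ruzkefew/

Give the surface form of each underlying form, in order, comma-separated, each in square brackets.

[moshefsi], [uyazyay], [ruzefew]

/moshefgi/:
  1 Progressive Voicing Assimilation: [moshefgi] → [moshefki]
  2 Final Obstruent Devoicing: no change — [moshefki]
  3 Velar Palatalization: [moshefki] → [moshefsi]
  4 Degemination: no change — [moshefsi]
/uyazyay/:
  1 Progressive Voicing Assimilation: no change — [uyazyay]
  2 Final Obstruent Devoicing: no change — [uyazyay]
  3 Velar Palatalization: no change — [uyazyay]
  4 Degemination: no change — [uyazyay]
/ruzkefew/:
  1 Progressive Voicing Assimilation: [ruzkefew] → [ruzgefew]
  2 Final Obstruent Devoicing: no change — [ruzgefew]
  3 Velar Palatalization: [ruzgefew] → [ruzzefew]
  4 Degemination: [ruzzefew] → [ruzefew]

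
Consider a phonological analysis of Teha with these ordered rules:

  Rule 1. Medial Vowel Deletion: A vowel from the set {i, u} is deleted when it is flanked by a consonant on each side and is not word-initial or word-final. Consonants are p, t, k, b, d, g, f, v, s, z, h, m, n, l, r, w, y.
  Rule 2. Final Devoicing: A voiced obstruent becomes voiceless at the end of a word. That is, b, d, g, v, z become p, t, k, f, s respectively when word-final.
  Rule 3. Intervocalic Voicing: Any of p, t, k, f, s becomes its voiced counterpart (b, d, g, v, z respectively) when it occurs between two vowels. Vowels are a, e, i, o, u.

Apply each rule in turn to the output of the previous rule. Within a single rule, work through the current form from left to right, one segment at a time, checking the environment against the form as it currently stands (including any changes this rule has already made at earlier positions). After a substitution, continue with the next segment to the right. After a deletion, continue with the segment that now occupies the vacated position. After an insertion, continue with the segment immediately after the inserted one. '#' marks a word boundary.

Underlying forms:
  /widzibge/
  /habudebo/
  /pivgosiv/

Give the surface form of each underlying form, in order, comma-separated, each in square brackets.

[wdzbge], [habdebo], [pvgosf]

/widzibge/:
  Rule 1 Medial Vowel Deletion: [widzibge] → [wdzbge]
  Rule 2 Final Devoicing: no change — [wdzbge]
  Rule 3 Intervocalic Voicing: no change — [wdzbge]
/habudebo/:
  Rule 1 Medial Vowel Deletion: [habudebo] → [habdebo]
  Rule 2 Final Devoicing: no change — [habdebo]
  Rule 3 Intervocalic Voicing: no change — [habdebo]
/pivgosiv/:
  Rule 1 Medial Vowel Deletion: [pivgosiv] → [pvgosv]
  Rule 2 Final Devoicing: [pvgosv] → [pvgosf]
  Rule 3 Intervocalic Voicing: no change — [pvgosf]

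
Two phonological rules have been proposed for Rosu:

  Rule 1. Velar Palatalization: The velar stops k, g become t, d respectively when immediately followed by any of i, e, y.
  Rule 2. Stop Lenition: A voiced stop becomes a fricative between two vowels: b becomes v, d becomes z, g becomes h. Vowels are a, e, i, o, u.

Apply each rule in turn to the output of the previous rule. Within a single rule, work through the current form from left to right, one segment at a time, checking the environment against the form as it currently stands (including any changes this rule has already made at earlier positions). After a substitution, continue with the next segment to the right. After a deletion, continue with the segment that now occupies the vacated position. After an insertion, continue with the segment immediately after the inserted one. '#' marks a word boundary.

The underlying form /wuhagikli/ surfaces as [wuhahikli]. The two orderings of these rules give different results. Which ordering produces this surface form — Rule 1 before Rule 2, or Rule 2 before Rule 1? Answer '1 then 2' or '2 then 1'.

Order 1 then 2:
  1 Velar Palatalization: [wuhagikli] → [wuhadikli]
  2 Stop Lenition: [wuhadikli] → [wuhazikli]
  result: [wuhazikli]
Order 2 then 1:
  2 Stop Lenition: [wuhagikli] → [wuhahikli]
  1 Velar Palatalization: no change — [wuhahikli]
  result: [wuhahikli]

2 then 1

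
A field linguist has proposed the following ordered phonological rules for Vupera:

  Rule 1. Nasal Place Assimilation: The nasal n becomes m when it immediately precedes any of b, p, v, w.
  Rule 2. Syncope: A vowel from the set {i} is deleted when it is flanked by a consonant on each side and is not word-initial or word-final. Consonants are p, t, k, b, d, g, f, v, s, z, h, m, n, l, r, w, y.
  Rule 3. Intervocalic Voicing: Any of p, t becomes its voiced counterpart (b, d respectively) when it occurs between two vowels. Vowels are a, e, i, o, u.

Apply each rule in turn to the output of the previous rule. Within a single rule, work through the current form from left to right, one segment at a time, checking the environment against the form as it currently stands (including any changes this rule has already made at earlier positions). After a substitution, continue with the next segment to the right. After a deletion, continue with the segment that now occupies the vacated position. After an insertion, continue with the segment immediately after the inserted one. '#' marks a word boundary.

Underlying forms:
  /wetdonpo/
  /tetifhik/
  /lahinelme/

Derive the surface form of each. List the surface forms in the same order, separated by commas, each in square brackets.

[wetdompo], [tetfhk], [lahnelme]

/wetdonpo/:
  Rule 1 Nasal Place Assimilation: [wetdonpo] → [wetdompo]
  Rule 2 Syncope: no change — [wetdompo]
  Rule 3 Intervocalic Voicing: no change — [wetdompo]
/tetifhik/:
  Rule 1 Nasal Place Assimilation: no change — [tetifhik]
  Rule 2 Syncope: [tetifhik] → [tetfhk]
  Rule 3 Intervocalic Voicing: no change — [tetfhk]
/lahinelme/:
  Rule 1 Nasal Place Assimilation: no change — [lahinelme]
  Rule 2 Syncope: [lahinelme] → [lahnelme]
  Rule 3 Intervocalic Voicing: no change — [lahnelme]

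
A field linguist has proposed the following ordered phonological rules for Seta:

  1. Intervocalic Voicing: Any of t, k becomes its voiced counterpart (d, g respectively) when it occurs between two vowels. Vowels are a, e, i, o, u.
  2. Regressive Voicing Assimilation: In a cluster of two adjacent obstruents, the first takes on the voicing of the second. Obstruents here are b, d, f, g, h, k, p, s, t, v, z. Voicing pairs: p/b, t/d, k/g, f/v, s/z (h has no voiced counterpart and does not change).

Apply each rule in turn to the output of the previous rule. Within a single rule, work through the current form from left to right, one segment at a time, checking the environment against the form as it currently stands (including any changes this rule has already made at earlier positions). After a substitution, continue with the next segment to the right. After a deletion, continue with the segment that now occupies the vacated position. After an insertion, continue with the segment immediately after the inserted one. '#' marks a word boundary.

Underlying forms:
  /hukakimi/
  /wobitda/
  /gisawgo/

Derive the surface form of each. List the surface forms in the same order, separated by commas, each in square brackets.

/hukakimi/:
  1 Intervocalic Voicing: [hukakimi] → [hugagimi]
  2 Regressive Voicing Assimilation: no change — [hugagimi]
/wobitda/:
  1 Intervocalic Voicing: no change — [wobitda]
  2 Regressive Voicing Assimilation: [wobitda] → [wobidda]
/gisawgo/:
  1 Intervocalic Voicing: no change — [gisawgo]
  2 Regressive Voicing Assimilation: no change — [gisawgo]

[hugagimi], [wobidda], [gisawgo]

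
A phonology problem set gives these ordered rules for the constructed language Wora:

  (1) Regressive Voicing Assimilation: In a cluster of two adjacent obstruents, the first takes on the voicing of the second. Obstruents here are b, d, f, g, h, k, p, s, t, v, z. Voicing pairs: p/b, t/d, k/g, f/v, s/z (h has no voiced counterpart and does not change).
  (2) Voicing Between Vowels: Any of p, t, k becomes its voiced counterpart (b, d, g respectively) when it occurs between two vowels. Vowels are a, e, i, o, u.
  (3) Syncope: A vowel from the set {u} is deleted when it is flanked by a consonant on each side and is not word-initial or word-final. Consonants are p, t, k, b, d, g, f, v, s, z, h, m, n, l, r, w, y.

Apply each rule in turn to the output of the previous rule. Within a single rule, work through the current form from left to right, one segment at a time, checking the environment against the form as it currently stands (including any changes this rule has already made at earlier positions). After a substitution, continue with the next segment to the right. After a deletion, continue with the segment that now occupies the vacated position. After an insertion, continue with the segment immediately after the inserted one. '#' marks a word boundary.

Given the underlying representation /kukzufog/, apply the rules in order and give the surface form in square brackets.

[kgzfog]

(1) Regressive Voicing Assimilation: [kukzufog] → [kugzufog]
(2) Voicing Between Vowels: no change — [kugzufog]
(3) Syncope: [kugzufog] → [kgzfog]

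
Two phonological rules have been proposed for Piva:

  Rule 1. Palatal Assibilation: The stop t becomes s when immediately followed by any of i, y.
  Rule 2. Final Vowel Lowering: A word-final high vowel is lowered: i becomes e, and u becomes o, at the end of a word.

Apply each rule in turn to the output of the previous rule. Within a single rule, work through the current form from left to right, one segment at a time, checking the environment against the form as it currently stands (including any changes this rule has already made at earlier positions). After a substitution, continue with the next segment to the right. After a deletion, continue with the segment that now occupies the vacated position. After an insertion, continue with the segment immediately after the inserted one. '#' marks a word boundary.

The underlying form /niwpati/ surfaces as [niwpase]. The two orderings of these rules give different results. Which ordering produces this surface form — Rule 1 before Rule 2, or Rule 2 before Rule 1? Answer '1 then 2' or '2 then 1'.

Order 1 then 2:
  1 Palatal Assibilation: [niwpati] → [niwpasi]
  2 Final Vowel Lowering: [niwpasi] → [niwpase]
  result: [niwpase]
Order 2 then 1:
  2 Final Vowel Lowering: [niwpati] → [niwpate]
  1 Palatal Assibilation: no change — [niwpate]
  result: [niwpate]

1 then 2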